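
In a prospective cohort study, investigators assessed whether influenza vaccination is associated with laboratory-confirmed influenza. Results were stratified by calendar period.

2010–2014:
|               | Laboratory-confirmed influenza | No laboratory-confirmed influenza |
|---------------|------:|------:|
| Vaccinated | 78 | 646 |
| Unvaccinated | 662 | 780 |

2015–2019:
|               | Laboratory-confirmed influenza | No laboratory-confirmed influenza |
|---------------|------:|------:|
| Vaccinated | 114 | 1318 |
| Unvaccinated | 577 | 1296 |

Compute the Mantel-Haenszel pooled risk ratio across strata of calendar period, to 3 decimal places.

0.247

RR_MH = Σ(aᵢ·n₀ᵢ/nᵢ) / Σ(cᵢ·n₁ᵢ/nᵢ), with n₁ᵢ = aᵢ+bᵢ (exposed), n₀ᵢ = cᵢ+dᵢ (unexposed), nᵢ = n₁ᵢ+n₀ᵢ.
Stratum 1 (2010–2014): n₁ = 724, n₀ = 1442, n = 2166; a·n₀/n = 78·1442/2166 = 51.9280; c·n₁/n = 662·724/2166 = 221.2779
Stratum 2 (2015–2019): n₁ = 1432, n₀ = 1873, n = 3305; a·n₀/n = 114·1873/3305 = 64.6057; c·n₁/n = 577·1432/3305 = 250.0042
RR_MH = (51.9280 + 64.6057) / (221.2779 + 250.0042) = 116.5337 / 471.2822 = 0.24727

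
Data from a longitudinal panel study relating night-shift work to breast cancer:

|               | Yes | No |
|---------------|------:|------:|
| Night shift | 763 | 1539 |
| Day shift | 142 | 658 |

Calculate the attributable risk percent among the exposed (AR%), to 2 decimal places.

Cells: a = 763, b = 1539, c = 142, d = 658.
Risk in exposed = 763/2302 = 0.33145; risk in unexposed = 142/800 = 0.17750.
RR = 0.33145/0.17750 = 1.86733
AR% = (RR − 1)/RR × 100 = (1.86733 − 1)/1.86733 × 100 = 46.4476%

46.45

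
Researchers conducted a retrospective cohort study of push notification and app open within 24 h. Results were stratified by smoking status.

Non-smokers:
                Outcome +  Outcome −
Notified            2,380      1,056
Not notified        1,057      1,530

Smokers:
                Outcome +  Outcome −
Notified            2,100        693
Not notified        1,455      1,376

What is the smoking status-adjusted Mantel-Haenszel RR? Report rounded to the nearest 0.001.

1.569

RR_MH = Σ(aᵢ·n₀ᵢ/nᵢ) / Σ(cᵢ·n₁ᵢ/nᵢ), with n₁ᵢ = aᵢ+bᵢ (exposed), n₀ᵢ = cᵢ+dᵢ (unexposed), nᵢ = n₁ᵢ+n₀ᵢ.
Stratum 1 (Non-smokers): n₁ = 3436, n₀ = 2587, n = 6023; a·n₀/n = 2380·2587/6023 = 1022.2580; c·n₁/n = 1057·3436/6023 = 602.9972
Stratum 2 (Smokers): n₁ = 2793, n₀ = 2831, n = 5624; a·n₀/n = 2100·2831/5624 = 1057.0946; c·n₁/n = 1455·2793/5624 = 722.5845
RR_MH = (1022.2580 + 1057.0946) / (602.9972 + 722.5845) = 2079.3526 / 1325.5816 = 1.56863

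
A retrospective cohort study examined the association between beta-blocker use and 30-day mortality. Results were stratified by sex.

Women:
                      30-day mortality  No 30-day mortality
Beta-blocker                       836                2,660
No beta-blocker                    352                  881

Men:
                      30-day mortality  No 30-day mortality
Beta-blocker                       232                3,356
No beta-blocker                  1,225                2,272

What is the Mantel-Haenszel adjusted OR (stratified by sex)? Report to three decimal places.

OR_MH = Σ(aᵢdᵢ/nᵢ) / Σ(bᵢcᵢ/nᵢ), where nᵢ is the stratum total.
Stratum 1 (Women): n = 4729; a·d/n = 836·881/4729 = 155.7446; b·c/n = 2660·352/4729 = 197.9953
Stratum 2 (Men): n = 7085; a·d/n = 232·2272/7085 = 74.3972; b·c/n = 3356·1225/7085 = 580.2541
OR_MH = (155.7446 + 74.3972) / (197.9953 + 580.2541) = 230.1417 / 778.2494 = 0.29572

0.296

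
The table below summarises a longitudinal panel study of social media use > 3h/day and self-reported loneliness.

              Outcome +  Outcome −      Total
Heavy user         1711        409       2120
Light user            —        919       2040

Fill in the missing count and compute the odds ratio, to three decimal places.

The missing cell is in the unexposed row: 2040 − 919 = 1121.
So a = 1711, b = 409, c = 1121, d = 919.
OR = (a·d)/(b·c) = (1711 × 919) / (409 × 1121) = 1572409 / 458489 = 3.42955

3.430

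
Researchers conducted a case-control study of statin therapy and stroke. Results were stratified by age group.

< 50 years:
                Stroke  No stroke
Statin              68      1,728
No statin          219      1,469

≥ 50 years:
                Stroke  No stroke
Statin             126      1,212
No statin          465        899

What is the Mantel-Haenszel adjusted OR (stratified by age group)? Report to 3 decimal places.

OR_MH = Σ(aᵢdᵢ/nᵢ) / Σ(bᵢcᵢ/nᵢ), where nᵢ is the stratum total.
Stratum 1 (< 50 years): n = 3484; a·d/n = 68·1469/3484 = 28.6716; b·c/n = 1728·219/3484 = 108.6200
Stratum 2 (≥ 50 years): n = 2702; a·d/n = 126·899/2702 = 41.9223; b·c/n = 1212·465/2702 = 208.5788
OR_MH = (28.6716 + 41.9223) / (108.6200 + 208.5788) = 70.5939 / 317.1988 = 0.22255

0.223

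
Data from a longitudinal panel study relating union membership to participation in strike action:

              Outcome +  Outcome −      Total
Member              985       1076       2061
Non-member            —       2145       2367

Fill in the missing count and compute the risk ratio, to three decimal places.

The missing cell is in the unexposed row: 2367 − 2145 = 222.
So a = 985, b = 1076, c = 222, d = 2145.
RR = [a/(a+b)] / [c/(c+d)] = (985/2061) / (222/2367) = 0.47792/0.09379 = 5.09570

5.096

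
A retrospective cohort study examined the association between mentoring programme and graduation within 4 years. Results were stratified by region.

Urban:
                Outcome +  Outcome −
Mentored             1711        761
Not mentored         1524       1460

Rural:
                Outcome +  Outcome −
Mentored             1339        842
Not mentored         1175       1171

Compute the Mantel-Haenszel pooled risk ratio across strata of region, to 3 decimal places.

1.297

RR_MH = Σ(aᵢ·n₀ᵢ/nᵢ) / Σ(cᵢ·n₁ᵢ/nᵢ), with n₁ᵢ = aᵢ+bᵢ (exposed), n₀ᵢ = cᵢ+dᵢ (unexposed), nᵢ = n₁ᵢ+n₀ᵢ.
Stratum 1 (Urban): n₁ = 2472, n₀ = 2984, n = 5456; a·n₀/n = 1711·2984/5456 = 935.7815; c·n₁/n = 1524·2472/5456 = 690.4927
Stratum 2 (Rural): n₁ = 2181, n₀ = 2346, n = 4527; a·n₀/n = 1339·2346/4527 = 693.9019; c·n₁/n = 1175·2181/4527 = 566.0868
RR_MH = (935.7815 + 693.9019) / (690.4927 + 566.0868) = 1629.6834 / 1256.5795 = 1.29692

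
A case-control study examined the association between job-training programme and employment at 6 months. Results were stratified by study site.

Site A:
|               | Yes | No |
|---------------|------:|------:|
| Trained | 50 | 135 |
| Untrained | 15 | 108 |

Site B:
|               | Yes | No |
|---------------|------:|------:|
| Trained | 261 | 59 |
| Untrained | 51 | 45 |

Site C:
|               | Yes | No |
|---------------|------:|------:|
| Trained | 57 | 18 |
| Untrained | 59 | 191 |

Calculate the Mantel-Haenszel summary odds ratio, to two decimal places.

4.64

OR_MH = Σ(aᵢdᵢ/nᵢ) / Σ(bᵢcᵢ/nᵢ), where nᵢ is the stratum total.
Stratum 1 (Site A): n = 308; a·d/n = 50·108/308 = 17.5325; b·c/n = 135·15/308 = 6.5747
Stratum 2 (Site B): n = 416; a·d/n = 261·45/416 = 28.2332; b·c/n = 59·51/416 = 7.2332
Stratum 3 (Site C): n = 325; a·d/n = 57·191/325 = 33.4985; b·c/n = 18·59/325 = 3.2677
OR_MH = (17.5325 + 28.2332 + 33.4985) / (6.5747 + 7.2332 + 3.2677) = 79.2641 / 17.0755 = 4.64197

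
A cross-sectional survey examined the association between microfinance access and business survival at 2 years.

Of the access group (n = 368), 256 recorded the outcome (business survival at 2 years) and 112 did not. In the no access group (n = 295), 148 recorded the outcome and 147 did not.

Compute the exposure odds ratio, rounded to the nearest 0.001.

2.270

From the description: a = 256, b = 112, c = 148, d = 147.
OR = (a·d)/(b·c) = (256 × 147) / (112 × 148) = 37632 / 16576 = 2.27027
The odds of business survival at 2 years are about 2.27 times as high in the access group.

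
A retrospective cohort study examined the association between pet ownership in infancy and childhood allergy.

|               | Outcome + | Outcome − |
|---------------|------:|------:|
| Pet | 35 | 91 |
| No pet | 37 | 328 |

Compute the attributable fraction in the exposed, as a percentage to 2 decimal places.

Cells: a = 35, b = 91, c = 37, d = 328.
Risk in exposed = 35/126 = 0.27778; risk in unexposed = 37/365 = 0.10137.
RR = 0.27778/0.10137 = 2.74024
AR% = (RR − 1)/RR × 100 = (2.74024 − 1)/2.74024 × 100 = 63.5068%

63.51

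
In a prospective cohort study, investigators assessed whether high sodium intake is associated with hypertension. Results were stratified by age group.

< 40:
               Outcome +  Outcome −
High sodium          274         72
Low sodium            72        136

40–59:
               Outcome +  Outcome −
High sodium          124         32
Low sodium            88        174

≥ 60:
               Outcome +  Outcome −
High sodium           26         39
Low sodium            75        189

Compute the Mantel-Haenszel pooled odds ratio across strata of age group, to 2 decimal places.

5.36

OR_MH = Σ(aᵢdᵢ/nᵢ) / Σ(bᵢcᵢ/nᵢ), where nᵢ is the stratum total.
Stratum 1 (< 40): n = 554; a·d/n = 274·136/554 = 67.2635; b·c/n = 72·72/554 = 9.3574
Stratum 2 (40–59): n = 418; a·d/n = 124·174/418 = 51.6172; b·c/n = 32·88/418 = 6.7368
Stratum 3 (≥ 60): n = 329; a·d/n = 26·189/329 = 14.9362; b·c/n = 39·75/329 = 8.8906
OR_MH = (67.2635 + 51.6172 + 14.9362) / (9.3574 + 6.7368 + 8.8906) = 133.8169 / 24.9848 = 5.35593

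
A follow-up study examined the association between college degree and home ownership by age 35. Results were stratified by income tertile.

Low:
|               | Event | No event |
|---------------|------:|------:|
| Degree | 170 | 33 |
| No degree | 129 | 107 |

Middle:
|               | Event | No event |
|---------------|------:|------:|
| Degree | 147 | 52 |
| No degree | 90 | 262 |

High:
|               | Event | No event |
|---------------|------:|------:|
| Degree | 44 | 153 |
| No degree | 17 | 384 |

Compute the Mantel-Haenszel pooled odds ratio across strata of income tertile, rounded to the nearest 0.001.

6.193

OR_MH = Σ(aᵢdᵢ/nᵢ) / Σ(bᵢcᵢ/nᵢ), where nᵢ is the stratum total.
Stratum 1 (Low): n = 439; a·d/n = 170·107/439 = 41.4351; b·c/n = 33·129/439 = 9.6970
Stratum 2 (Middle): n = 551; a·d/n = 147·262/551 = 69.8984; b·c/n = 52·90/551 = 8.4936
Stratum 3 (High): n = 598; a·d/n = 44·384/598 = 28.2542; b·c/n = 153·17/598 = 4.3495
OR_MH = (41.4351 + 69.8984 + 28.2542) / (9.6970 + 8.4936 + 4.3495) = 139.5876 / 22.5402 = 6.19283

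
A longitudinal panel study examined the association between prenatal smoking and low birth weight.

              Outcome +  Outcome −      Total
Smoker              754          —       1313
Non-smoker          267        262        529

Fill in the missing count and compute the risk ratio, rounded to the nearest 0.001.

1.138

The missing cell is in the exposed row: 1313 − 754 = 559.
So a = 754, b = 559, c = 267, d = 262.
RR = [a/(a+b)] / [c/(c+d)] = (754/1313) / (267/529) = 0.57426/0.50473 = 1.13776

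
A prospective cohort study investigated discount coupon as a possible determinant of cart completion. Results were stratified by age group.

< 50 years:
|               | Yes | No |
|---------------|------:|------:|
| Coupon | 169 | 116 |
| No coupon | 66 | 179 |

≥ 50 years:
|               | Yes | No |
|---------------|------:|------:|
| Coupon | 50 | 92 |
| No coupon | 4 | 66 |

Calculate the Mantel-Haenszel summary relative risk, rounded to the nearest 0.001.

2.479

RR_MH = Σ(aᵢ·n₀ᵢ/nᵢ) / Σ(cᵢ·n₁ᵢ/nᵢ), with n₁ᵢ = aᵢ+bᵢ (exposed), n₀ᵢ = cᵢ+dᵢ (unexposed), nᵢ = n₁ᵢ+n₀ᵢ.
Stratum 1 (< 50 years): n₁ = 285, n₀ = 245, n = 530; a·n₀/n = 169·245/530 = 78.1226; c·n₁/n = 66·285/530 = 35.4906
Stratum 2 (≥ 50 years): n₁ = 142, n₀ = 70, n = 212; a·n₀/n = 50·70/212 = 16.5094; c·n₁/n = 4·142/212 = 2.6792
RR_MH = (78.1226 + 16.5094) / (35.4906 + 2.6792) = 94.6321 / 38.1698 = 2.47924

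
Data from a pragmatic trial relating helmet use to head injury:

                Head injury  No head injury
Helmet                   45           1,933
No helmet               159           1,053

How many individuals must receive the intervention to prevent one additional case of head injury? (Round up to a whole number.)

Risk in treated group = 45/1978 = 0.02275; risk in control = 159/1212 = 0.13119.
Absolute risk reduction = 0.13119 − 0.02275 = 0.10844
NNT = 1 / ARR = 1 / 0.10844 = 9.222 → round up → 10

10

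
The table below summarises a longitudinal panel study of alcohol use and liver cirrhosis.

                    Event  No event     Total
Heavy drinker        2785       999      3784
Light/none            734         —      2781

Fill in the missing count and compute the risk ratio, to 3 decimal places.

2.789

The missing cell is in the unexposed row: 2781 − 734 = 2047.
So a = 2785, b = 999, c = 734, d = 2047.
RR = [a/(a+b)] / [c/(c+d)] = (2785/3784) / (734/2781) = 0.73599/0.26393 = 2.78855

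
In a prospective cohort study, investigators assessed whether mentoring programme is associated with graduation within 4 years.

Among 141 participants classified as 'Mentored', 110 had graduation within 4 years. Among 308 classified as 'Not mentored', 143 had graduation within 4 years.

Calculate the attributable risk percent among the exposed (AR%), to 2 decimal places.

From the description: a = 110, b = 31, c = 143, d = 165.
Risk in exposed = 110/141 = 0.78014; risk in unexposed = 143/308 = 0.46429.
RR = 0.78014/0.46429 = 1.68031
AR% = (RR − 1)/RR × 100 = (1.68031 − 1)/1.68031 × 100 = 40.4870%

40.49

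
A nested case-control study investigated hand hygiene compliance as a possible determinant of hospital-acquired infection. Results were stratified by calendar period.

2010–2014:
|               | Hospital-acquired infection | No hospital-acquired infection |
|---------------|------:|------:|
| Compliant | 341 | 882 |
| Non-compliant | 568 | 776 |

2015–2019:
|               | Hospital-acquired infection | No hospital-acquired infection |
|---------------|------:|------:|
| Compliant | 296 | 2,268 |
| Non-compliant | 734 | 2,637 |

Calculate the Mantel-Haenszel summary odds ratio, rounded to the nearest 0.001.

0.493

OR_MH = Σ(aᵢdᵢ/nᵢ) / Σ(bᵢcᵢ/nᵢ), where nᵢ is the stratum total.
Stratum 1 (2010–2014): n = 2567; a·d/n = 341·776/2567 = 103.0838; b·c/n = 882·568/2567 = 195.1601
Stratum 2 (2015–2019): n = 5935; a·d/n = 296·2637/5935 = 131.5168; b·c/n = 2268·734/5935 = 280.4906
OR_MH = (103.0838 + 131.5168) / (195.1601 + 280.4906) = 234.6005 / 475.6508 = 0.49322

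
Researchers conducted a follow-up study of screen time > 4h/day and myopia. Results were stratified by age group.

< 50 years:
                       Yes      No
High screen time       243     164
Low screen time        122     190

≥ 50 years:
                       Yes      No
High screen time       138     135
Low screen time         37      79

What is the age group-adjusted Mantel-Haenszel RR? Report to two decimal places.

RR_MH = Σ(aᵢ·n₀ᵢ/nᵢ) / Σ(cᵢ·n₁ᵢ/nᵢ), with n₁ᵢ = aᵢ+bᵢ (exposed), n₀ᵢ = cᵢ+dᵢ (unexposed), nᵢ = n₁ᵢ+n₀ᵢ.
Stratum 1 (< 50 years): n₁ = 407, n₀ = 312, n = 719; a·n₀/n = 243·312/719 = 105.4465; c·n₁/n = 122·407/719 = 69.0598
Stratum 2 (≥ 50 years): n₁ = 273, n₀ = 116, n = 389; a·n₀/n = 138·116/389 = 41.1517; c·n₁/n = 37·273/389 = 25.9666
RR_MH = (105.4465 + 41.1517) / (69.0598 + 25.9666) = 146.5981 / 95.0264 = 1.54271

1.54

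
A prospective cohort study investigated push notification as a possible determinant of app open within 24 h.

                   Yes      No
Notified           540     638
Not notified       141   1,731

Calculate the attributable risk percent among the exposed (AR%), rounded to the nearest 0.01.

83.57

Cells: a = 540, b = 638, c = 141, d = 1731.
Risk in exposed = 540/1178 = 0.45840; risk in unexposed = 141/1872 = 0.07532.
RR = 0.45840/0.07532 = 6.08605
AR% = (RR − 1)/RR × 100 = (6.08605 − 1)/6.08605 × 100 = 83.5690%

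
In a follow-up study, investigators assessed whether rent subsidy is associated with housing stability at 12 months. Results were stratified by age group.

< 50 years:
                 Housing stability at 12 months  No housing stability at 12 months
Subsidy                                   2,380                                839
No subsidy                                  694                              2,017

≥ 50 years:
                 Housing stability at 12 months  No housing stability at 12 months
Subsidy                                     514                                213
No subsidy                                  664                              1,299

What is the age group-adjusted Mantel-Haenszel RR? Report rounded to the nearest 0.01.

RR_MH = Σ(aᵢ·n₀ᵢ/nᵢ) / Σ(cᵢ·n₁ᵢ/nᵢ), with n₁ᵢ = aᵢ+bᵢ (exposed), n₀ᵢ = cᵢ+dᵢ (unexposed), nᵢ = n₁ᵢ+n₀ᵢ.
Stratum 1 (< 50 years): n₁ = 3219, n₀ = 2711, n = 5930; a·n₀/n = 2380·2711/5930 = 1088.0573; c·n₁/n = 694·3219/5930 = 376.7261
Stratum 2 (≥ 50 years): n₁ = 727, n₀ = 1963, n = 2690; a·n₀/n = 514·1963/2690 = 375.0862; c·n₁/n = 664·727/2690 = 179.4528
RR_MH = (1088.0573 + 375.0862) / (376.7261 + 179.4528) = 1463.1436 / 556.1789 = 2.63071

2.63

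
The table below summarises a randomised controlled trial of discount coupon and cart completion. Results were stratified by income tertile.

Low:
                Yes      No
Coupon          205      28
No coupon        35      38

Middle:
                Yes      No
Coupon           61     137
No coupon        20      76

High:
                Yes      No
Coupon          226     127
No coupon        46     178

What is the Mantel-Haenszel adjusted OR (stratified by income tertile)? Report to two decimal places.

4.90

OR_MH = Σ(aᵢdᵢ/nᵢ) / Σ(bᵢcᵢ/nᵢ), where nᵢ is the stratum total.
Stratum 1 (Low): n = 306; a·d/n = 205·38/306 = 25.4575; b·c/n = 28·35/306 = 3.2026
Stratum 2 (Middle): n = 294; a·d/n = 61·76/294 = 15.7687; b·c/n = 137·20/294 = 9.3197
Stratum 3 (High): n = 577; a·d/n = 226·178/577 = 69.7192; b·c/n = 127·46/577 = 10.1248
OR_MH = (25.4575 + 15.7687 + 69.7192) / (3.2026 + 9.3197 + 10.1248) = 110.9455 / 22.6471 = 4.89888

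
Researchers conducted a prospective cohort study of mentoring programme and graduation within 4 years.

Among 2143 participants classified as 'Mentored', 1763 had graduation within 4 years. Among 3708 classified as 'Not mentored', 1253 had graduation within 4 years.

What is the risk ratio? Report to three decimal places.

From the description: a = 1763, b = 380, c = 1253, d = 2455.
Risk in exposed = 1763/2143 = 0.82268; risk in unexposed = 1253/3708 = 0.33792.
RR = 0.82268 / 0.33792 = 2.43455
The risk among the exposed is 2.43 times that among the unexposed.

2.435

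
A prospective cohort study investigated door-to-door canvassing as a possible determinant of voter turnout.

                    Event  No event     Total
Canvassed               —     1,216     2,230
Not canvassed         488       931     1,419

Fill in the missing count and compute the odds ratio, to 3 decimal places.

1.591

The missing cell is in the exposed row: 2230 − 1216 = 1014.
So a = 1014, b = 1216, c = 488, d = 931.
OR = (a·d)/(b·c) = (1014 × 931) / (1216 × 488) = 944034 / 593408 = 1.59087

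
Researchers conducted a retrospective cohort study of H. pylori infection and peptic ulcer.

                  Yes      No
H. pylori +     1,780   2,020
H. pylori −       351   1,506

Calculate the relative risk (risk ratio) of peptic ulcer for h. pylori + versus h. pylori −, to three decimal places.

2.478

Cells: a = 1780, b = 2020, c = 351, d = 1506.
Risk in exposed = 1780/3800 = 0.46842; risk in unexposed = 351/1857 = 0.18901.
RR = 0.46842 / 0.18901 = 2.47823
The risk among the exposed is 2.48 times that among the unexposed.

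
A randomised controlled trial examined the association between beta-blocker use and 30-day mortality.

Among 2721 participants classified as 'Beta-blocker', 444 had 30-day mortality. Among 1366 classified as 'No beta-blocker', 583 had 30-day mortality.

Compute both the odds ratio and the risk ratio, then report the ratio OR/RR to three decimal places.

0.685

From the description: a = 444, b = 2277, c = 583, d = 783.
OR = (444·783)/(2277·583) = 347652/1327491 = 0.26189
Risk in exposed = 444/2721 = 0.16318; risk in unexposed = 583/1366 = 0.42679; RR = 0.38233
OR/RR = 0.26189 / 0.38233 = 0.68498
The outcome is not rare, so the OR lies further from 1 than the RR.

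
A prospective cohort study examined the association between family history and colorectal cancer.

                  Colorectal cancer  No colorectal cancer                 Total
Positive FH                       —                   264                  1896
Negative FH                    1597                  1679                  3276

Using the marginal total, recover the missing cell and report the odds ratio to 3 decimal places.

The missing cell is in the exposed row: 1896 − 264 = 1632.
So a = 1632, b = 264, c = 1597, d = 1679.
OR = (a·d)/(b·c) = (1632 × 1679) / (264 × 1597) = 2740128 / 421608 = 6.49923

6.499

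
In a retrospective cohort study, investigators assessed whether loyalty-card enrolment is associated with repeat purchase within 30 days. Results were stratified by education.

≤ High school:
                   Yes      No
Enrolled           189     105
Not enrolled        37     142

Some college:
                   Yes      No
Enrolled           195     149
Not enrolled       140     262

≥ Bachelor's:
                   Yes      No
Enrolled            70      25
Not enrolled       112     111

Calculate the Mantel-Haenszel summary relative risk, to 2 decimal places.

1.87

RR_MH = Σ(aᵢ·n₀ᵢ/nᵢ) / Σ(cᵢ·n₁ᵢ/nᵢ), with n₁ᵢ = aᵢ+bᵢ (exposed), n₀ᵢ = cᵢ+dᵢ (unexposed), nᵢ = n₁ᵢ+n₀ᵢ.
Stratum 1 (≤ High school): n₁ = 294, n₀ = 179, n = 473; a·n₀/n = 189·179/473 = 71.5243; c·n₁/n = 37·294/473 = 22.9979
Stratum 2 (Some college): n₁ = 344, n₀ = 402, n = 746; a·n₀/n = 195·402/746 = 105.0804; c·n₁/n = 140·344/746 = 64.5576
Stratum 3 (≥ Bachelor's): n₁ = 95, n₀ = 223, n = 318; a·n₀/n = 70·223/318 = 49.0881; c·n₁/n = 112·95/318 = 33.4591
RR_MH = (71.5243 + 105.0804 + 49.0881) / (22.9979 + 64.5576 + 33.4591) = 225.6928 / 121.0146 = 1.86500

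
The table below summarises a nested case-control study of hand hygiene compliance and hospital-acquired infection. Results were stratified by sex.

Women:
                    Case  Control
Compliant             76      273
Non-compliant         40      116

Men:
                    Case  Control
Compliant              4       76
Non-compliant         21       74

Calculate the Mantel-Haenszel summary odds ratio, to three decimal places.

OR_MH = Σ(aᵢdᵢ/nᵢ) / Σ(bᵢcᵢ/nᵢ), where nᵢ is the stratum total.
Stratum 1 (Women): n = 505; a·d/n = 76·116/505 = 17.4574; b·c/n = 273·40/505 = 21.6238
Stratum 2 (Men): n = 175; a·d/n = 4·74/175 = 1.6914; b·c/n = 76·21/175 = 9.1200
OR_MH = (17.4574 + 1.6914) / (21.6238 + 9.1200) = 19.1489 / 30.7438 = 0.62285

0.623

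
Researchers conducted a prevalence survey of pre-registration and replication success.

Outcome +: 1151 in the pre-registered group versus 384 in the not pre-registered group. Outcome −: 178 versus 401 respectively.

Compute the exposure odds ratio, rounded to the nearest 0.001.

6.753

From the description: a = 1151, b = 178, c = 384, d = 401.
OR = (a·d)/(b·c) = (1151 × 401) / (178 × 384) = 461551 / 68352 = 6.75256
The odds of replication success are about 6.75 times as high in the pre-registered group.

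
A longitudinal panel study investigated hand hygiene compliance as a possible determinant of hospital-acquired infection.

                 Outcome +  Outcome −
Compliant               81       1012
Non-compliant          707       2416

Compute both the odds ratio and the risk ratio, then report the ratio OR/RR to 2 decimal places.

0.84

Cells: a = 81, b = 1012, c = 707, d = 2416.
OR = (81·2416)/(1012·707) = 195696/715484 = 0.27352
Risk in exposed = 81/1093 = 0.07411; risk in unexposed = 707/3123 = 0.22638; RR = 0.32735
OR/RR = 0.27352 / 0.32735 = 0.83553
The outcome is not rare, so the OR lies further from 1 than the RR.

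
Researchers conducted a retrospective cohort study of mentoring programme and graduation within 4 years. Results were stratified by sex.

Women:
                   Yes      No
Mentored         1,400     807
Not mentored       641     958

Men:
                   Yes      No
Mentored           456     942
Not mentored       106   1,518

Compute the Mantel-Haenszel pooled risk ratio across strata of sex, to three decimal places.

RR_MH = Σ(aᵢ·n₀ᵢ/nᵢ) / Σ(cᵢ·n₁ᵢ/nᵢ), with n₁ᵢ = aᵢ+bᵢ (exposed), n₀ᵢ = cᵢ+dᵢ (unexposed), nᵢ = n₁ᵢ+n₀ᵢ.
Stratum 1 (Women): n₁ = 2207, n₀ = 1599, n = 3806; a·n₀/n = 1400·1599/3806 = 588.1766; c·n₁/n = 641·2207/3806 = 371.6992
Stratum 2 (Men): n₁ = 1398, n₀ = 1624, n = 3022; a·n₀/n = 456·1624/3022 = 245.0510; c·n₁/n = 106·1398/3022 = 49.0364
RR_MH = (588.1766 + 245.0510) / (371.6992 + 49.0364) = 833.2275 / 420.7356 = 1.98041

1.980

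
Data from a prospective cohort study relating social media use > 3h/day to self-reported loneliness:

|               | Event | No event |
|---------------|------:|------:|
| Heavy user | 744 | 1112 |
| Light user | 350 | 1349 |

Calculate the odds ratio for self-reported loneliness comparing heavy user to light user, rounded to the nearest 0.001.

Cells: a = 744, b = 1112, c = 350, d = 1349.
OR = (a·d)/(b·c) = (744 × 1349) / (1112 × 350) = 1003656 / 389200 = 2.57877
The odds of self-reported loneliness are about 2.58 times as high in the heavy user group.

2.579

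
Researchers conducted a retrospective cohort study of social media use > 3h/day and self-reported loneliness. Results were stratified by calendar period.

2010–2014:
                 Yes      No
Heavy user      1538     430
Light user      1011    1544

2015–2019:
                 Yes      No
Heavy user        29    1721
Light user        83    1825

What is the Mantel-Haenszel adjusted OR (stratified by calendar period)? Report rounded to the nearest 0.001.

OR_MH = Σ(aᵢdᵢ/nᵢ) / Σ(bᵢcᵢ/nᵢ), where nᵢ is the stratum total.
Stratum 1 (2010–2014): n = 4523; a·d/n = 1538·1544/4523 = 525.0214; b·c/n = 430·1011/4523 = 96.1154
Stratum 2 (2015–2019): n = 3658; a·d/n = 29·1825/3658 = 14.4683; b·c/n = 1721·83/3658 = 39.0495
OR_MH = (525.0214 + 14.4683) / (96.1154 + 39.0495) = 539.4897 / 135.1649 = 3.99135

3.991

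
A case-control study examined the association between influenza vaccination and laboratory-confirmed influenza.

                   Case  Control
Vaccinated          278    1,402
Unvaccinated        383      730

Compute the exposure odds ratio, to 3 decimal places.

Cells: a = 278, b = 1402, c = 383, d = 730.
OR = (a·d)/(b·c) = (278 × 730) / (1402 × 383) = 202940 / 536966 = 0.37794
Exposure is associated with lower odds of laboratory-confirmed influenza (OR = 0.38 < 1).

0.378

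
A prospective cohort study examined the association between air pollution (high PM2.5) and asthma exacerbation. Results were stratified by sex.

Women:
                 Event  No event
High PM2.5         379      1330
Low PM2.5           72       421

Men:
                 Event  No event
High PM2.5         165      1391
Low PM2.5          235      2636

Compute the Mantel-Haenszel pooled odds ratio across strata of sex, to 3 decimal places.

OR_MH = Σ(aᵢdᵢ/nᵢ) / Σ(bᵢcᵢ/nᵢ), where nᵢ is the stratum total.
Stratum 1 (Women): n = 2202; a·d/n = 379·421/2202 = 72.4609; b·c/n = 1330·72/2202 = 43.4877
Stratum 2 (Men): n = 4427; a·d/n = 165·2636/4427 = 98.2471; b·c/n = 1391·235/4427 = 73.8389
OR_MH = (72.4609 + 98.2471) / (43.4877 + 73.8389) = 170.7081 / 117.3267 = 1.45498

1.455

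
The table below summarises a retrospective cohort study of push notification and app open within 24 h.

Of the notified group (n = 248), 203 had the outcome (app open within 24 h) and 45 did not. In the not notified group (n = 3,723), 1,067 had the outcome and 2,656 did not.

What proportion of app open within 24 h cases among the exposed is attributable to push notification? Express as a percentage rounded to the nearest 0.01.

From the description: a = 203, b = 45, c = 1067, d = 2656.
Risk in exposed = 203/248 = 0.81855; risk in unexposed = 1067/3723 = 0.28660.
RR = 0.81855/0.28660 = 2.85610
AR% = (RR − 1)/RR × 100 = (2.85610 − 1)/2.85610 × 100 = 64.9872%

64.99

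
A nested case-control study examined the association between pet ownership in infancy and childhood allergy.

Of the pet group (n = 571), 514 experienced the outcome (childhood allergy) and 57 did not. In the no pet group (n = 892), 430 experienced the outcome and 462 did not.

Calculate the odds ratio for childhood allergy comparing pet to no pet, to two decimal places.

9.69

From the description: a = 514, b = 57, c = 430, d = 462.
OR = (a·d)/(b·c) = (514 × 462) / (57 × 430) = 237468 / 24510 = 9.68862
The odds of childhood allergy are about 9.69 times as high in the pet group.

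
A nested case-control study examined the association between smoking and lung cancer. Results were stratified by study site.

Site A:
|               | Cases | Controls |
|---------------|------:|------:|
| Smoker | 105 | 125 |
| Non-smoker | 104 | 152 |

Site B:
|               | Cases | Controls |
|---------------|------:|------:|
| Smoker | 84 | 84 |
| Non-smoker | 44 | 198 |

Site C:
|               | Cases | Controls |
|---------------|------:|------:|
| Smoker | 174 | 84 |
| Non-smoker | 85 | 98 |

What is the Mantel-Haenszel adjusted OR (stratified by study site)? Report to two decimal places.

OR_MH = Σ(aᵢdᵢ/nᵢ) / Σ(bᵢcᵢ/nᵢ), where nᵢ is the stratum total.
Stratum 1 (Site A): n = 486; a·d/n = 105·152/486 = 32.8395; b·c/n = 125·104/486 = 26.7490
Stratum 2 (Site B): n = 410; a·d/n = 84·198/410 = 40.5659; b·c/n = 84·44/410 = 9.0146
Stratum 3 (Site C): n = 441; a·d/n = 174·98/441 = 38.6667; b·c/n = 84·85/441 = 16.1905
OR_MH = (32.8395 + 40.5659 + 38.6667) / (26.7490 + 9.0146 + 16.1905) = 112.0720 / 51.9541 = 2.15714

2.16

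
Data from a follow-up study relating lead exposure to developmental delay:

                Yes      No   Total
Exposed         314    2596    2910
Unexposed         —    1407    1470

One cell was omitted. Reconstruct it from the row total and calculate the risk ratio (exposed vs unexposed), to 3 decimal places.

The missing cell is in the unexposed row: 1470 − 1407 = 63.
So a = 314, b = 2596, c = 63, d = 1407.
RR = [a/(a+b)] / [c/(c+d)] = (314/2910) / (63/1470) = 0.10790/0.04286 = 2.51775

2.518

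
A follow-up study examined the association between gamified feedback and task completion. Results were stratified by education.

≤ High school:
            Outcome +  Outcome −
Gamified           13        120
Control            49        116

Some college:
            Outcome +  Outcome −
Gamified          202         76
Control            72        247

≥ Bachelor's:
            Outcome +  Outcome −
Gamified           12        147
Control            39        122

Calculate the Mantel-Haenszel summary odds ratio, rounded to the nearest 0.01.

OR_MH = Σ(aᵢdᵢ/nᵢ) / Σ(bᵢcᵢ/nᵢ), where nᵢ is the stratum total.
Stratum 1 (≤ High school): n = 298; a·d/n = 13·116/298 = 5.0604; b·c/n = 120·49/298 = 19.7315
Stratum 2 (Some college): n = 597; a·d/n = 202·247/597 = 83.5745; b·c/n = 76·72/597 = 9.1658
Stratum 3 (≥ Bachelor's): n = 320; a·d/n = 12·122/320 = 4.5750; b·c/n = 147·39/320 = 17.9156
OR_MH = (5.0604 + 83.5745 + 4.5750) / (19.7315 + 9.1658 + 17.9156) = 93.2099 / 46.8130 = 1.99111

1.99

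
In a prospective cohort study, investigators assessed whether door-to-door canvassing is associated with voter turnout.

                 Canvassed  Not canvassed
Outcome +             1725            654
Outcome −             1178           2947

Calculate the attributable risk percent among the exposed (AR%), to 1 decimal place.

69.4

Reading the table with exposure as columns: a = 1725 (Canvassed, case), b = 1178 (Canvassed, non-case), c = 654 (Not canvassed, case), d = 2947.
Risk in exposed = 1725/2903 = 0.59421; risk in unexposed = 654/3601 = 0.18162.
RR = 0.59421/0.18162 = 3.27181
AR% = (RR − 1)/RR × 100 = (3.27181 − 1)/3.27181 × 100 = 69.4358%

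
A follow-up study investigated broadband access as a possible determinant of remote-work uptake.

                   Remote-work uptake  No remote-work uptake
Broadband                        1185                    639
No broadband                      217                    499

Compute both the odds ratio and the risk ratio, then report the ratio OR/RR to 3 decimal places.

Cells: a = 1185, b = 639, c = 217, d = 499.
OR = (1185·499)/(639·217) = 591315/138663 = 4.26440
Risk in exposed = 1185/1824 = 0.64967; risk in unexposed = 217/716 = 0.30307; RR = 2.14362
OR/RR = 4.26440 / 2.14362 = 1.98935
The outcome is not rare, so the OR lies further from 1 than the RR.

1.989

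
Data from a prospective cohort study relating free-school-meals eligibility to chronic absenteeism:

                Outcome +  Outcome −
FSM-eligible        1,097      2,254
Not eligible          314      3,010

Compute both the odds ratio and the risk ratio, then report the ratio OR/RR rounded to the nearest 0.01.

1.35

Cells: a = 1097, b = 2254, c = 314, d = 3010.
OR = (1097·3010)/(2254·314) = 3301970/707756 = 4.66541
Risk in exposed = 1097/3351 = 0.32736; risk in unexposed = 314/3324 = 0.09446; RR = 3.46548
OR/RR = 4.66541 / 3.46548 = 1.34625
The outcome is not rare, so the OR lies further from 1 than the RR.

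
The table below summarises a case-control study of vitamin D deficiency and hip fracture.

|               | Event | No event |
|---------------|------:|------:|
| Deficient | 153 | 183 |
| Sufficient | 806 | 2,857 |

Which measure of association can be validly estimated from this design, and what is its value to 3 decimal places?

Cells: a = 153, b = 183, c = 806, d = 2857.
This is a case-control study: participants were sampled on outcome status, so risks in the source population cannot be estimated directly — relative risk is not valid here. The odds ratio is the appropriate measure.
OR = (a·d)/(b·c) = (153 × 2857) / (183 × 806) = 437121 / 147498 = 2.96357

2.964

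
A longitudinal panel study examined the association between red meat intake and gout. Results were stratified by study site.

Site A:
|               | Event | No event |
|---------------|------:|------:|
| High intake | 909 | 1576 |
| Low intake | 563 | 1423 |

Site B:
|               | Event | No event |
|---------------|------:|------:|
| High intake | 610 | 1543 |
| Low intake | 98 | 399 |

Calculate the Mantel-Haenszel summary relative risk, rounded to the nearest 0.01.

1.32

RR_MH = Σ(aᵢ·n₀ᵢ/nᵢ) / Σ(cᵢ·n₁ᵢ/nᵢ), with n₁ᵢ = aᵢ+bᵢ (exposed), n₀ᵢ = cᵢ+dᵢ (unexposed), nᵢ = n₁ᵢ+n₀ᵢ.
Stratum 1 (Site A): n₁ = 2485, n₀ = 1986, n = 4471; a·n₀/n = 909·1986/4471 = 403.7741; c·n₁/n = 563·2485/4471 = 312.9177
Stratum 2 (Site B): n₁ = 2153, n₀ = 497, n = 2650; a·n₀/n = 610·497/2650 = 114.4038; c·n₁/n = 98·2153/2650 = 79.6204
RR_MH = (403.7741 + 114.4038) / (312.9177 + 79.6204) = 518.1779 / 392.5381 = 1.32007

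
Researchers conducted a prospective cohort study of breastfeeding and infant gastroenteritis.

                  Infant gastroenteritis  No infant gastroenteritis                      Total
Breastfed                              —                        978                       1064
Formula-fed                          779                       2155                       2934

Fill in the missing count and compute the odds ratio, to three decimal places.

0.243

The missing cell is in the exposed row: 1064 − 978 = 86.
So a = 86, b = 978, c = 779, d = 2155.
OR = (a·d)/(b·c) = (86 × 2155) / (978 × 779) = 185330 / 761862 = 0.24326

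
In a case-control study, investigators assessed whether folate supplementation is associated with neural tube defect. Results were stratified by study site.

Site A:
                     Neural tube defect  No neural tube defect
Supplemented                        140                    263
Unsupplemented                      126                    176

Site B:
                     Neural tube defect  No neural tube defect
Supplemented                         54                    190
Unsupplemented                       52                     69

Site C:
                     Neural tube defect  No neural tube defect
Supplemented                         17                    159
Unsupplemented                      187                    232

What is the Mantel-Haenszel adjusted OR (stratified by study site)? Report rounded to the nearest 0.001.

OR_MH = Σ(aᵢdᵢ/nᵢ) / Σ(bᵢcᵢ/nᵢ), where nᵢ is the stratum total.
Stratum 1 (Site A): n = 705; a·d/n = 140·176/705 = 34.9504; b·c/n = 263·126/705 = 47.0043
Stratum 2 (Site B): n = 365; a·d/n = 54·69/365 = 10.2082; b·c/n = 190·52/365 = 27.0685
Stratum 3 (Site C): n = 595; a·d/n = 17·232/595 = 6.6286; b·c/n = 159·187/595 = 49.9714
OR_MH = (34.9504 + 10.2082 + 6.6286) / (47.0043 + 27.0685 + 49.9714) = 51.7871 / 124.0442 = 0.41749

0.417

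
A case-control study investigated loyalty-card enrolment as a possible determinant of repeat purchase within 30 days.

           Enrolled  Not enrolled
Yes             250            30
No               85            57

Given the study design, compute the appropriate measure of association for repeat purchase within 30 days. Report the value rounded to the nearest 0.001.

Reading the table with exposure as columns: a = 250 (Enrolled, case), b = 85 (Enrolled, non-case), c = 30 (Not enrolled, case), d = 57.
This is a case-control study: participants were sampled on outcome status, so risks in the source population cannot be estimated directly — relative risk is not valid here. The odds ratio is the appropriate measure.
OR = (a·d)/(b·c) = (250 × 57) / (85 × 30) = 14250 / 2550 = 5.58824

5.588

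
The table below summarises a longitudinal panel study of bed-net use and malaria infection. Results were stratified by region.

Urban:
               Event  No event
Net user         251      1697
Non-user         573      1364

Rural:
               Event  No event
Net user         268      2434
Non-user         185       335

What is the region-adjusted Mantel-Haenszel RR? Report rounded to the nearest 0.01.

0.38

RR_MH = Σ(aᵢ·n₀ᵢ/nᵢ) / Σ(cᵢ·n₁ᵢ/nᵢ), with n₁ᵢ = aᵢ+bᵢ (exposed), n₀ᵢ = cᵢ+dᵢ (unexposed), nᵢ = n₁ᵢ+n₀ᵢ.
Stratum 1 (Urban): n₁ = 1948, n₀ = 1937, n = 3885; a·n₀/n = 251·1937/3885 = 125.1447; c·n₁/n = 573·1948/3885 = 287.3112
Stratum 2 (Rural): n₁ = 2702, n₀ = 520, n = 3222; a·n₀/n = 268·520/3222 = 43.2526; c·n₁/n = 185·2702/3222 = 155.1428
RR_MH = (125.1447 + 43.2526) / (287.3112 + 155.1428) = 168.3973 / 442.4540 = 0.38060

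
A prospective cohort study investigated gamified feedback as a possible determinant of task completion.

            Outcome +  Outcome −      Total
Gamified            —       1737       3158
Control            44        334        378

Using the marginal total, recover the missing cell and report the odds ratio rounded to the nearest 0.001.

The missing cell is in the exposed row: 3158 − 1737 = 1421.
So a = 1421, b = 1737, c = 44, d = 334.
OR = (a·d)/(b·c) = (1421 × 334) / (1737 × 44) = 474614 / 76428 = 6.20995

6.210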